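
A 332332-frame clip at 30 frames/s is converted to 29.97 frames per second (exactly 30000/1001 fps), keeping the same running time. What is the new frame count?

332000 frames

Target frames = source frames × (target rate / source rate) = 332332 × (30000/1001)/(30) = 332332 × 1000/1001 = 332000.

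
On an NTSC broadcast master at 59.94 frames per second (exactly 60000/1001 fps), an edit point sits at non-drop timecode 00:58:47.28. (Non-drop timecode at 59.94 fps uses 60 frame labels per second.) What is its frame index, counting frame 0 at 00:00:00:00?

frame 211648

Total seconds to the label: (0 × 3600 + 58 × 60 + 47) = 3527.
Frame index = 3527 × 60 + 28 = 211648.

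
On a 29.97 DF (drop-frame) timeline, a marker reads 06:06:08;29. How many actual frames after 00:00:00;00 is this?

Complete 10-minute blocks: 36, each 17982 frames → 647352.
Remaining 6 whole minutes in the current block: 1800 + 5 × 1798 = 10790 frames.
Within the current minute: 8 × 30 + 29 − 2 = 267 (labels ;00/;01 skipped at this minute). Total = 647352 + 10790 + 267 = 658409.

658409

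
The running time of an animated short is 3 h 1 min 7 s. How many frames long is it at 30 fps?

326010 frames

3 h 1 min 7 s = 10867 s.
Frames = 10867 × 30 = 326010.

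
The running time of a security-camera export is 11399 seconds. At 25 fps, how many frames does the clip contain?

284975 frames

Frames = 11399 × 25 = 284975.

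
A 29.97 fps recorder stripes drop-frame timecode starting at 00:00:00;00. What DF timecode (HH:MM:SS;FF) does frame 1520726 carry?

Ten DF minutes hold 17982 frames, so frame 1520726 lies in block 84 (frames 1510488–1528469) with 10238 frames into that block.
The block's first minute is 1800 frames and the rest 1798 each; 10238 frames reaches minute 5, so 84 × 18 + 5 × 2 = 1522 labels have been skipped so far.
Adding those back, label number 1520726 + 1522 = 1522248 at 30 labels/s is 50741 s + 18 f = 14 h 5 min 41 s frame 18, i.e. 14:05:41;18.

14:05:41;18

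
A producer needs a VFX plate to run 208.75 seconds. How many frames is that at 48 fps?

Frames = 208.75 × 48 = 10020.

10020 frames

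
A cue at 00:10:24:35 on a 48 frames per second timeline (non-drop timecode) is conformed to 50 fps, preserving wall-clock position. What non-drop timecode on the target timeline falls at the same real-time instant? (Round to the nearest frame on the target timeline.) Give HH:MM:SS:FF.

00:10:24:36

Source frame index: (0×3600 + 10×60 + 24) × 48 + 35 = 29987.
Real time: 29987 / (48) = 29987/48 s.
Target frame: (29987/48) × (50) = 749675/24 ≈ 31236.458 → 31236.
At 50 labels/s: frame 31236 → 00:10:24:36.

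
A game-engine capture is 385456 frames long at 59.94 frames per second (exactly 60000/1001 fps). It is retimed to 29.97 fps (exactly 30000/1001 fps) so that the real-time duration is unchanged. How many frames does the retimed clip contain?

192728 frames

Target frames = source frames × (target rate / source rate) = 385456 × (30000/1001)/(60000/1001) = 385456 × 1/2 = 192728.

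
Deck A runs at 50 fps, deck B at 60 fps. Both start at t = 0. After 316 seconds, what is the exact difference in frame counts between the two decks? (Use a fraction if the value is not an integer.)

A emits 50 × 316 = 15800 frames; B emits 60 × 316 = 18960.
Difference = 3160 frames; B is ahead of A.

3160 frames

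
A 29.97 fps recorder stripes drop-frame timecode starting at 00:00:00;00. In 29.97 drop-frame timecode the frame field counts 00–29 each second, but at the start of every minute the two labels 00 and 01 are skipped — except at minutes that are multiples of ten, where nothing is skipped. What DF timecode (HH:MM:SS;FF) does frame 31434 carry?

Each 10-minute DF block holds 10 × 60 × 30 − 9 × 2 = 17982 frames. 31434 ÷ 17982 → 1 full block, remainder 13452.
Within the partial block the first minute is 1800 frames and each further minute 1798, so 7 further minute boundaries passed. Total skipped labels = 18 × 1 + 2 × 7 = 32.
Non-drop label index = 31434 + 32 = 31466; at 30 labels/s that is 00:17:28:26, i.e. DF 00:17:28;26.

00:17:28;26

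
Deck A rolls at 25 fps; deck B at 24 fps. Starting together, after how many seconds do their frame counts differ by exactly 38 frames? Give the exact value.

The gap grows by |24 − 25| = 1 frame per second.
Time for a 38-frame gap: 38 ÷ (1) = 38 s.

38 seconds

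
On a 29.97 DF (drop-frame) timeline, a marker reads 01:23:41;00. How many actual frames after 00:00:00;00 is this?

As if non-drop at 30 labels/s: (1 × 3600 + 23 × 60 + 41) × 30 + 0 = 150630.
Minute boundaries passed: 83; those not divisible by 10: 83 − 8 = 75; dropped labels = 2 × 75 = 150.
Actual frame index = 150630 − 150 = 150480.

150480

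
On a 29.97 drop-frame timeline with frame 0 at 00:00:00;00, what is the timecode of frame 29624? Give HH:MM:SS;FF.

Ten DF minutes hold 17982 frames, so frame 29624 lies in block 1 (frames 17982–35963) with 11642 frames into that block.
The block's first minute is 1800 frames and the rest 1798 each; 11642 frames reaches minute 6, so 1 × 18 + 6 × 2 = 30 labels have been skipped so far.
Adding those back, label number 29624 + 30 = 29654 at 30 labels/s is 988 s + 14 f = 0 h 16 min 28 s frame 14, i.e. 00:16:28;14.

00:16:28;14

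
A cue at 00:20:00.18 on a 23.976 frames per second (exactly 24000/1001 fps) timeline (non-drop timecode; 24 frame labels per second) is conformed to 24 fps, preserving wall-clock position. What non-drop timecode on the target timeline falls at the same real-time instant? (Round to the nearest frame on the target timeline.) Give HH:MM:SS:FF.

00:20:01:23

Source frame index: (0×3600 + 20×60 + 0) × 24 + 18 = 28818.
Real time: 28818 / (24000/1001) = 4807803/4000 s.
Target frame: (4807803/4000) × (24) = 14423409/500 ≈ 28846.818 → 28847.
At 24 labels/s: frame 28847 → 00:20:01:23.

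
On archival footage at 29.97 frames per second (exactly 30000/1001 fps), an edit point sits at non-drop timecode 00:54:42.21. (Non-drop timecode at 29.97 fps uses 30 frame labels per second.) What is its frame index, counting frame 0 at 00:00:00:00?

Total seconds to the label: (0 × 3600 + 54 × 60 + 42) = 3282.
Frame index = 3282 × 30 + 21 = 98481.

frame 98481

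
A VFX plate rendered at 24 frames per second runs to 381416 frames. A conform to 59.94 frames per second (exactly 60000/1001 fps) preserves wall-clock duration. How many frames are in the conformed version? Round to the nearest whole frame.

952587 frames

Frames at target rate = 381416 × (60000/1001) / (24) = 136220000/143 ≈ 952587.413.
Nearest whole frame: 952587.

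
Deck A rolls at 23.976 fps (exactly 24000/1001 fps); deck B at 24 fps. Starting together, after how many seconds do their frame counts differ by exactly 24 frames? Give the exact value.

The gap grows by |24 − 24000/1001| = 24/1001 frames per second.
Time for a 24-frame gap: 24 ÷ (24/1001) = 1001 s.

1001 seconds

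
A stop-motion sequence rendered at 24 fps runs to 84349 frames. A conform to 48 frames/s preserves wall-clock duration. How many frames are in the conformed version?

168698 frames

Target frames = source frames × (target rate / source rate) = 84349 × (48)/(24) = 84349 × 2 = 168698.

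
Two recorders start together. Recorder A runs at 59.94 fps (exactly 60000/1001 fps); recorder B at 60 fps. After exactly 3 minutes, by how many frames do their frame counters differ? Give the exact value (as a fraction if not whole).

3 min = 180 s.
A emits 60000/1001 × 180 = 10800000/1001 frames; B emits 60 × 180 = 10800.
Difference = 10800/1001 frames (≈ 10.7892); B is ahead of A.

10800/1001 frames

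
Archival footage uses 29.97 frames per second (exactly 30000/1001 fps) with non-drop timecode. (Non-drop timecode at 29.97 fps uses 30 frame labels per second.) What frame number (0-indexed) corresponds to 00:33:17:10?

Total seconds to the label: (0 × 3600 + 33 × 60 + 17) = 1997.
Frame index = 1997 × 30 + 10 = 59920.

frame 59920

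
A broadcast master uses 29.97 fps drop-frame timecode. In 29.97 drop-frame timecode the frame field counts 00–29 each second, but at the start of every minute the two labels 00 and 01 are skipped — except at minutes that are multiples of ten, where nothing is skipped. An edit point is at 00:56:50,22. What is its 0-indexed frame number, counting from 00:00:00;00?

As if non-drop at 30 labels/s: (0 × 3600 + 56 × 60 + 50) × 30 + 22 = 102322.
Minute boundaries passed: 56; those not divisible by 10: 56 − 5 = 51; dropped labels = 2 × 51 = 102.
Actual frame index = 102322 − 102 = 102220.

102220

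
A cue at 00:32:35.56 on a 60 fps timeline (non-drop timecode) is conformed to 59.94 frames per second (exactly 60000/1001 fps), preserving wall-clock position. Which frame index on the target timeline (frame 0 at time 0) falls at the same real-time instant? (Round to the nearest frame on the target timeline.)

Source frame index: (0×3600 + 32×60 + 35) × 60 + 56 = 117356.
Real time: 117356 / (60) = 29339/15 s.
Target frame: (29339/15) × (60000/1001) = 117356000/1001 ≈ 117238.761 → 117239.

frame 117239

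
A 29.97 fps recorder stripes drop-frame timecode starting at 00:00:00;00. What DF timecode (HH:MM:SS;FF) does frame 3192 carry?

00:01:46;14

Ten DF minutes hold 17982 frames, so frame 3192 lies in block 0 (frames 0–17981) with 3192 frames into that block.
The block's first minute is 1800 frames and the rest 1798 each; 3192 frames reaches minute 1, so 0 × 18 + 1 × 2 = 2 labels have been skipped so far.
Adding those back, label number 3192 + 2 = 3194 at 30 labels/s is 106 s + 14 f = 0 h 1 min 46 s frame 14, i.e. 00:01:46;14.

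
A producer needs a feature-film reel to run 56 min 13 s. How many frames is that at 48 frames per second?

161904 frames

56 min 13 s = 3373 s.
Frames = 3373 × 48 = 161904.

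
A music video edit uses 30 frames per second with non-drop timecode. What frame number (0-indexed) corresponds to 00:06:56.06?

Total seconds to the label: (0 × 3600 + 6 × 60 + 56) = 416.
Frame index = 416 × 30 + 6 = 12486.

frame 12486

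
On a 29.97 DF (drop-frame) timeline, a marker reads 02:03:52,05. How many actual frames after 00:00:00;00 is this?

As if non-drop at 30 labels/s: (2 × 3600 + 3 × 60 + 52) × 30 + 5 = 222965.
Minute boundaries passed: 123; those not divisible by 10: 123 − 12 = 111; dropped labels = 2 × 111 = 222.
Actual frame index = 222965 − 222 = 222743.

222743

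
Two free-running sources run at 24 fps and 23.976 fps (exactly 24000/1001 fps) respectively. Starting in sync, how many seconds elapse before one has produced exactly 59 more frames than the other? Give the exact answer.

The gap grows by |24000/1001 − 24| = 24/1001 frames per second.
Time for a 59-frame gap: 59 ÷ (24/1001) = 59059/24 s.

59059/24 seconds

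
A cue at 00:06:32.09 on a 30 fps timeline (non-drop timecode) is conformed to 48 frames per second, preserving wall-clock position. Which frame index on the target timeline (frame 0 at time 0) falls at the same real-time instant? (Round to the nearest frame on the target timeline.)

Source frame index: (0×3600 + 6×60 + 32) × 30 + 9 = 11769.
Real time: 11769 / (30) = 3923/10 s.
Target frame: (3923/10) × (48) = 94152/5 ≈ 18830.400 → 18830.

frame 18830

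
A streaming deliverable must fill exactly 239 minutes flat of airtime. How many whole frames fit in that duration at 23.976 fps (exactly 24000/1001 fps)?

343816 frames

239 min = 14340 s.
Frames = 14340 × 24000/1001 = 344160000/1001 ≈ 343816.1838.
Complete frames: 343816.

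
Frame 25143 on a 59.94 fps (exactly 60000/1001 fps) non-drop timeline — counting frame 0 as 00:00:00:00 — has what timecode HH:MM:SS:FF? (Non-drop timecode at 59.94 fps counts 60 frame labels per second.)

25143 ÷ 60 = 419 full seconds, remainder 3 frames.
419 s = 0 h 6 min 59 s.
Timecode: 00:06:59:03.

00:06:59:03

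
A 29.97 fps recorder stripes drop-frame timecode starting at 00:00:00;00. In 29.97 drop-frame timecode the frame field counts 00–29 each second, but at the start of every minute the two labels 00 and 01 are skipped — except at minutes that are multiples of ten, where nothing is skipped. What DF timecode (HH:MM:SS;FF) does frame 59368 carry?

Ten DF minutes hold 17982 frames, so frame 59368 lies in block 3 (frames 53946–71927) with 5422 frames into that block.
The block's first minute is 1800 frames and the rest 1798 each; 5422 frames reaches minute 3, so 3 × 18 + 3 × 2 = 60 labels have been skipped so far.
Adding those back, label number 59368 + 60 = 59428 at 30 labels/s is 1980 s + 28 f = 0 h 33 min 0 s frame 28, i.e. 00:33:00;28.

00:33:00;28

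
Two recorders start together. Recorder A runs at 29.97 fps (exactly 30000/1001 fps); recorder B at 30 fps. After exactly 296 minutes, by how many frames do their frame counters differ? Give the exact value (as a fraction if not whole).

296 min = 17760 s.
A emits 30000/1001 × 17760 = 532800000/1001 frames; B emits 30 × 17760 = 532800.
Difference = 532800/1001 frames (≈ 532.2677); B is ahead of A.

532800/1001 frames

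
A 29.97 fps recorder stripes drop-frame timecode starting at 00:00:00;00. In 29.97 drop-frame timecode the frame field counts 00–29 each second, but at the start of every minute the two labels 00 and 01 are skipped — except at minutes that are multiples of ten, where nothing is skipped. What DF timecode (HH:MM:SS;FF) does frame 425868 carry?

03:56:49;24

Each 10-minute DF block holds 10 × 60 × 30 − 9 × 2 = 17982 frames. 425868 ÷ 17982 → 23 full blocks, remainder 12282.
Within the partial block the first minute is 1800 frames and each further minute 1798, so 6 further minute boundaries passed. Total skipped labels = 18 × 23 + 2 × 6 = 426.
Non-drop label index = 425868 + 426 = 426294; at 30 labels/s that is 03:56:49:24, i.e. DF 03:56:49;24.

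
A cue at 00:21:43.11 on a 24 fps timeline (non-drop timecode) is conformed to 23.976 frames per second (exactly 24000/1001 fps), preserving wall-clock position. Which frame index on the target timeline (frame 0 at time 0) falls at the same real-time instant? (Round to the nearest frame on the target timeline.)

frame 31252

Source frame index: (0×3600 + 21×60 + 43) × 24 + 11 = 31283.
Real time: 31283 / (24) = 31283/24 s.
Target frame: (31283/24) × (24000/1001) = 4469000/143 ≈ 31251.748 → 31252.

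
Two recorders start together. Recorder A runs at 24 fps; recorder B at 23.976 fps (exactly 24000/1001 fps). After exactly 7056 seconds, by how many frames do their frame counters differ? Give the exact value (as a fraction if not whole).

A emits 24 × 7056 = 169344 frames; B emits 24000/1001 × 7056 = 24192000/143.
Difference = 24192/143 frames (≈ 169.1748); B is behind A.

24192/143 frames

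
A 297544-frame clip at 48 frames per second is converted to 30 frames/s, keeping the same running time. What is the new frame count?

185965 frames

Target frames = source frames × (target rate / source rate) = 297544 × (30)/(48) = 297544 × 5/8 = 185965.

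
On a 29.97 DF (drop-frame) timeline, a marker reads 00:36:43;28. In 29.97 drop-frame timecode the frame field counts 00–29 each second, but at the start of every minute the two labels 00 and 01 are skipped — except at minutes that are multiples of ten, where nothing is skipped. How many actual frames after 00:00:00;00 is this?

66052

As if non-drop at 30 labels/s: (0 × 3600 + 36 × 60 + 43) × 30 + 28 = 66118.
Minute boundaries passed: 36; those not divisible by 10: 36 − 3 = 33; dropped labels = 2 × 33 = 66.
Actual frame index = 66118 − 66 = 66052.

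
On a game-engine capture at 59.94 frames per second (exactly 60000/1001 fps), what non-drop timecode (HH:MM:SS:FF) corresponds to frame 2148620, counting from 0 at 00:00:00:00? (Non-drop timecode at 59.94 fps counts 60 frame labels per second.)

09:56:50:20

2148620 ÷ 60 = 35810 full seconds, remainder 20 frames.
35810 s = 9 h 56 min 50 s.
Timecode: 09:56:50:20.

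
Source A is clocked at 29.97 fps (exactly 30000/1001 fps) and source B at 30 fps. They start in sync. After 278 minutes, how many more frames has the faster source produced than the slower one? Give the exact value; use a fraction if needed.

500400/1001 frames

278 min = 16680 s.
A emits 30000/1001 × 16680 = 500400000/1001 frames; B emits 30 × 16680 = 500400.
Difference = 500400/1001 frames (≈ 499.9001); B is ahead of A.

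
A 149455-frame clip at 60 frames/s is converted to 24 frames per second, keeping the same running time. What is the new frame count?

59782 frames

Target frames = source frames × (target rate / source rate) = 149455 × (24)/(60) = 149455 × 2/5 = 59782.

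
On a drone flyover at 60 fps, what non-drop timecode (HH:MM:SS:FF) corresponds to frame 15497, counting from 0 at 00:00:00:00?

00:04:18:17

15497 ÷ 60 = 258 full seconds, remainder 17 frames.
258 s = 0 h 4 min 18 s.
Timecode: 00:04:18:17.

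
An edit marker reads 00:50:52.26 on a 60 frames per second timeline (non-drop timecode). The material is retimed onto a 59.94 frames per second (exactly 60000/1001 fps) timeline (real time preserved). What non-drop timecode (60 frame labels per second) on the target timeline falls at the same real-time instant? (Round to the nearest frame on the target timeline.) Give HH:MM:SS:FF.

00:50:49:23

Source frame index: (0×3600 + 50×60 + 52) × 60 + 26 = 183146.
Real time: 183146 / (60) = 91573/30 s.
Target frame: (91573/30) × (60000/1001) = 183146000/1001 ≈ 182963.037 → 182963.
At 60 labels/s: frame 182963 → 00:50:49:23.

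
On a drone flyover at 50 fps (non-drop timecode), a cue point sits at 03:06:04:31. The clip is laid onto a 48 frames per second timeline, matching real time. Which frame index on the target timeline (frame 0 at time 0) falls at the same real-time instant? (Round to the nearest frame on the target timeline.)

frame 535902

Source frame index: (3×3600 + 6×60 + 4) × 50 + 31 = 558231.
Real time: 558231 / (50) = 558231/50 s.
Target frame: (558231/50) × (48) = 13397544/25 ≈ 535901.760 → 535902.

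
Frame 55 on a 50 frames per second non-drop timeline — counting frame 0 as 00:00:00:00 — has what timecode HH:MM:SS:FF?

00:00:01:05

55 ÷ 50 = 1 full seconds, remainder 5 frames.
1 s = 0 h 0 min 1 s.
Timecode: 00:00:01:05.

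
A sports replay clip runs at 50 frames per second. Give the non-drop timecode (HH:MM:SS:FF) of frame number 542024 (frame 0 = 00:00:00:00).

03:00:40:24

542024 ÷ 50 = 10840 full seconds, remainder 24 frames.
10840 s = 3 h 0 min 40 s.
Timecode: 03:00:40:24.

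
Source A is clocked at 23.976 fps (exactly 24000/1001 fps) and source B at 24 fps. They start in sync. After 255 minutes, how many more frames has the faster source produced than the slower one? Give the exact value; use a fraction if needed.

255 min = 15300 s.
A emits 24000/1001 × 15300 = 367200000/1001 frames; B emits 24 × 15300 = 367200.
Difference = 367200/1001 frames (≈ 366.8332); B is ahead of A.

367200/1001 frames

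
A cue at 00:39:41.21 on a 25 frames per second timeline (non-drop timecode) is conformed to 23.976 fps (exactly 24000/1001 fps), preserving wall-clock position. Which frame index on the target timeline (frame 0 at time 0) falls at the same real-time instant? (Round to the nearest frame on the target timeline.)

frame 57107

Source frame index: (0×3600 + 39×60 + 41) × 25 + 21 = 59546.
Real time: 59546 / (25) = 59546/25 s.
Target frame: (59546/25) × (24000/1001) = 57164160/1001 ≈ 57107.053 → 57107.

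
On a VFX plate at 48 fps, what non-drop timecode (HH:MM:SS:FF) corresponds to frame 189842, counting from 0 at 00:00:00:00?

01:05:55:02

189842 ÷ 48 = 3955 full seconds, remainder 2 frames.
3955 s = 1 h 5 min 55 s.
Timecode: 01:05:55:02.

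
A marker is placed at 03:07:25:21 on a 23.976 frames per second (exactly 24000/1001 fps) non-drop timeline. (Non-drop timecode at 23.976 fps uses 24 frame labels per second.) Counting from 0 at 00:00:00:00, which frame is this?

Total seconds to the label: (3 × 3600 + 7 × 60 + 25) = 11245.
Frame index = 11245 × 24 + 21 = 269901.

269901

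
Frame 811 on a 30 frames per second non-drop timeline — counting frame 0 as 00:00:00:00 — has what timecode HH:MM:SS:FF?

00:00:27:01

811 ÷ 30 = 27 full seconds, remainder 1 frame.
27 s = 0 h 0 min 27 s.
Timecode: 00:00:27:01.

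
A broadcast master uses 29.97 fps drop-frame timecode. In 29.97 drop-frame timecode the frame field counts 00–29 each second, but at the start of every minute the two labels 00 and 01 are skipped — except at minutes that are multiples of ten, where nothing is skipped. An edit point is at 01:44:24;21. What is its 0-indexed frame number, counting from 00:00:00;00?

187753

Complete 10-minute blocks: 10, each 17982 frames → 179820.
Remaining 4 whole minutes in the current block: 1800 + 3 × 1798 = 7194 frames.
Within the current minute: 24 × 30 + 21 − 2 = 739 (labels ;00/;01 skipped at this minute). Total = 179820 + 7194 + 739 = 187753.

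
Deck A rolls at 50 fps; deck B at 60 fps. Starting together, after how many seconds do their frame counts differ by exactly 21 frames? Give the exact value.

2.1 seconds

The gap grows by |60 − 50| = 10 frames per second.
Time for a 21-frame gap: 21 ÷ (10) = 2.1 s.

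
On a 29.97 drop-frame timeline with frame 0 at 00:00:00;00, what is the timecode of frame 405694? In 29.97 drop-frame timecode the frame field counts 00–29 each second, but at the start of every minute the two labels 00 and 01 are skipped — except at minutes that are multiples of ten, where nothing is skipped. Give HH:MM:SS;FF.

03:45:36;20

Each 10-minute DF block holds 10 × 60 × 30 − 9 × 2 = 17982 frames. 405694 ÷ 17982 → 22 full blocks, remainder 10090.
Within the partial block the first minute is 1800 frames and each further minute 1798, so 5 further minute boundaries passed. Total skipped labels = 18 × 22 + 2 × 5 = 406.
Non-drop label index = 405694 + 406 = 406100; at 30 labels/s that is 03:45:36:20, i.e. DF 03:45:36;20.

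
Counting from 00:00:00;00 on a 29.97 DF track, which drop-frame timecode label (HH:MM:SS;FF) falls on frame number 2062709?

19:07:05;25

Each 10-minute DF block holds 10 × 60 × 30 − 9 × 2 = 17982 frames. 2062709 ÷ 17982 → 114 full blocks, remainder 12761.
Within the partial block the first minute is 1800 frames and each further minute 1798, so 7 further minute boundaries passed. Total skipped labels = 18 × 114 + 2 × 7 = 2066.
Non-drop label index = 2062709 + 2066 = 2064775; at 30 labels/s that is 19:07:05:25, i.e. DF 19:07:05;25.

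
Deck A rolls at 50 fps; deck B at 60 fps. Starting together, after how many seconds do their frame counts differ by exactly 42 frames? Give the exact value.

4.2 seconds

The gap grows by |60 − 50| = 10 frames per second.
Time for a 42-frame gap: 42 ÷ (10) = 4.2 s.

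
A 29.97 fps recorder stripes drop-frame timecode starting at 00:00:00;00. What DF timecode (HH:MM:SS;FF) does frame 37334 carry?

00:20:45;20

Each 10-minute DF block holds 10 × 60 × 30 − 9 × 2 = 17982 frames. 37334 ÷ 17982 → 2 full blocks, remainder 1370.
Within the partial block the first minute is 1800 frames and each further minute 1798, so 0 further minute boundaries passed. Total skipped labels = 18 × 2 + 2 × 0 = 36.
Non-drop label index = 37334 + 36 = 37370; at 30 labels/s that is 00:20:45:20, i.e. DF 00:20:45;20.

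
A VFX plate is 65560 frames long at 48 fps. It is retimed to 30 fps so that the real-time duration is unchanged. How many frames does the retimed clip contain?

Target frames = source frames × (target rate / source rate) = 65560 × (30)/(48) = 65560 × 5/8 = 40975.

40975 frames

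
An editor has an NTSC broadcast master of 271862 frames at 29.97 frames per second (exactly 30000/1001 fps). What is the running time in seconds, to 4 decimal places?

9071.1287 seconds

Running time = 271862 × 1001/30000 = 136066931/15000 s ≈ 9071.1287 s.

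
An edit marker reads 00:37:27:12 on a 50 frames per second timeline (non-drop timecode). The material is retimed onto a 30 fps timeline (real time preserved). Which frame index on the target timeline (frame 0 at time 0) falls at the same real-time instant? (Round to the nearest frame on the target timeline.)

frame 67417

Source frame index: (0×3600 + 37×60 + 27) × 50 + 12 = 112362.
Real time: 112362 / (50) = 56181/25 s.
Target frame: (56181/25) × (30) = 337086/5 ≈ 67417.200 → 67417.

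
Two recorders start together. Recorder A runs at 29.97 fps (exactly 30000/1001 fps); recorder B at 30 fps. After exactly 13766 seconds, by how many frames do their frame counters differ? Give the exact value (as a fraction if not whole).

412980/1001 frames

A emits 30000/1001 × 13766 = 412980000/1001 frames; B emits 30 × 13766 = 412980.
Difference = 412980/1001 frames (≈ 412.5674); B is ahead of A.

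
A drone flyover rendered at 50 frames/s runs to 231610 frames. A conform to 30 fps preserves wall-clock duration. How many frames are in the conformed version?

Target frames = source frames × (target rate / source rate) = 231610 × (30)/(50) = 231610 × 3/5 = 138966.

138966 frames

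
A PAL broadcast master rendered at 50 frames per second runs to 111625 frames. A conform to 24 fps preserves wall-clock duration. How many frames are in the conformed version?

53580 frames

Target frames = source frames × (target rate / source rate) = 111625 × (24)/(50) = 111625 × 12/25 = 53580.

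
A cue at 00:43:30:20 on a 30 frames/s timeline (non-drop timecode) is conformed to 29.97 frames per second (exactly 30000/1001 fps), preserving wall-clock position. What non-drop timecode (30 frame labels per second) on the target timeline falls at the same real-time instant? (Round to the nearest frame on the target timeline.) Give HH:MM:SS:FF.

00:43:28:02

Source frame index: (0×3600 + 43×60 + 30) × 30 + 20 = 78320.
Real time: 78320 / (30) = 7832/3 s.
Target frame: (7832/3) × (30000/1001) = 7120000/91 ≈ 78241.758 → 78242.
At 30 labels/s: frame 78242 → 00:43:28:02.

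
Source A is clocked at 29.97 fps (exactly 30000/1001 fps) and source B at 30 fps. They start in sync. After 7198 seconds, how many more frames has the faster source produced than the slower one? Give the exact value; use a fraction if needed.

215940/1001 frames

A emits 30000/1001 × 7198 = 215940000/1001 frames; B emits 30 × 7198 = 215940.
Difference = 215940/1001 frames (≈ 215.7243); B is ahead of A.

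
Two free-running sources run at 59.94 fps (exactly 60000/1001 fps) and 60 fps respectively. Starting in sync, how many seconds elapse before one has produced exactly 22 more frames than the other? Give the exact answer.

11011/30 seconds

The gap grows by |60 − 60000/1001| = 60/1001 frames per second.
Time for a 22-frame gap: 22 ÷ (60/1001) = 11011/30 s.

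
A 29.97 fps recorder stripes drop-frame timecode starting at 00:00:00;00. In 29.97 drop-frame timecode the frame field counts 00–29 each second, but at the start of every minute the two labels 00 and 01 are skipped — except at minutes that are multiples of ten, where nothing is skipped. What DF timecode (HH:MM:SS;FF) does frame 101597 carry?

00:56:29;29

Each 10-minute DF block holds 10 × 60 × 30 − 9 × 2 = 17982 frames. 101597 ÷ 17982 → 5 full blocks, remainder 11687.
Within the partial block the first minute is 1800 frames and each further minute 1798, so 6 further minute boundaries passed. Total skipped labels = 18 × 5 + 2 × 6 = 102.
Non-drop label index = 101597 + 102 = 101699; at 30 labels/s that is 00:56:29:29, i.e. DF 00:56:29;29.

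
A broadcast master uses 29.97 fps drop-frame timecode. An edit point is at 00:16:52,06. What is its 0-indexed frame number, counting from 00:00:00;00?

As if non-drop at 30 labels/s: (0 × 3600 + 16 × 60 + 52) × 30 + 6 = 30366.
Minute boundaries passed: 16; those not divisible by 10: 16 − 1 = 15; dropped labels = 2 × 15 = 30.
Actual frame index = 30366 − 30 = 30336.

30336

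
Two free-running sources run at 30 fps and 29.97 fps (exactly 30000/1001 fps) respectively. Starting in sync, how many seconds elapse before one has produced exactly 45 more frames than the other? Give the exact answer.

1501.5 seconds

The gap grows by |30000/1001 − 30| = 30/1001 frames per second.
Time for a 45-frame gap: 45 ÷ (30/1001) = 1501.5 s.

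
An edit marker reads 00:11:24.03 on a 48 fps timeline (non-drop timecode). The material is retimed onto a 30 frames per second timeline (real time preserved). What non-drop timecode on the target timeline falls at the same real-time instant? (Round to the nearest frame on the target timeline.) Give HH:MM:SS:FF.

Source frame index: (0×3600 + 11×60 + 24) × 48 + 3 = 32835.
Real time: 32835 / (48) = 10945/16 s.
Target frame: (10945/16) × (30) = 164175/8 ≈ 20521.875 → 20522.
At 30 labels/s: frame 20522 → 00:11:24:02.

00:11:24:02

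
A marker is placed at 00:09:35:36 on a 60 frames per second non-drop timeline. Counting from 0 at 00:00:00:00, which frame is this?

Total seconds to the label: (0 × 3600 + 9 × 60 + 35) = 575.
Frame index = 575 × 60 + 36 = 34536.

frame 34536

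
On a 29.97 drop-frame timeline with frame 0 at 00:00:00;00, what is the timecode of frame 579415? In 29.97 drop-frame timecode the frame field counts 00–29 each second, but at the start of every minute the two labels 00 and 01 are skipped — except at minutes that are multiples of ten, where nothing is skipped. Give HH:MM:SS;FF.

05:22:13;05

Each 10-minute DF block holds 10 × 60 × 30 − 9 × 2 = 17982 frames. 579415 ÷ 17982 → 32 full blocks, remainder 3991.
Within the partial block the first minute is 1800 frames and each further minute 1798, so 2 further minute boundaries passed. Total skipped labels = 18 × 32 + 2 × 2 = 580.
Non-drop label index = 579415 + 580 = 579995; at 30 labels/s that is 05:22:13:05, i.e. DF 05:22:13;05.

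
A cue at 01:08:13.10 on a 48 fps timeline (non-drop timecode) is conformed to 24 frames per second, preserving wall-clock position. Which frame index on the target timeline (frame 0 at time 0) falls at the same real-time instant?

Source frame index: (1×3600 + 8×60 + 13) × 48 + 10 = 196474.
Real time: 196474 / (48) = 98237/24 s.
Target frame: (98237/24) × (24) = 98237.

frame 98237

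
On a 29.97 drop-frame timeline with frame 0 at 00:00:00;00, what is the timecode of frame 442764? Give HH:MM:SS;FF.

04:06:13;18

Ten DF minutes hold 17982 frames, so frame 442764 lies in block 24 (frames 431568–449549) with 11196 frames into that block.
The block's first minute is 1800 frames and the rest 1798 each; 11196 frames reaches minute 6, so 24 × 18 + 6 × 2 = 444 labels have been skipped so far.
Adding those back, label number 442764 + 444 = 443208 at 30 labels/s is 14773 s + 18 f = 4 h 6 min 13 s frame 18, i.e. 04:06:13;18.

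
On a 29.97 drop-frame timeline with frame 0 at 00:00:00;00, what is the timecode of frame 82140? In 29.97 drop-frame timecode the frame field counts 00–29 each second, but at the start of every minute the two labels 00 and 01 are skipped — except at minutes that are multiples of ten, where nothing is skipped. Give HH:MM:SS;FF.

Each 10-minute DF block holds 10 × 60 × 30 − 9 × 2 = 17982 frames. 82140 ÷ 17982 → 4 full blocks, remainder 10212.
Within the partial block the first minute is 1800 frames and each further minute 1798, so 5 further minute boundaries passed. Total skipped labels = 18 × 4 + 2 × 5 = 82.
Non-drop label index = 82140 + 82 = 82222; at 30 labels/s that is 00:45:40:22, i.e. DF 00:45:40;22.

00:45:40;22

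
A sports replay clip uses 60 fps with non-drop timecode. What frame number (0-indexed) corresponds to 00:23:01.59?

82919

Total seconds to the label: (0 × 3600 + 23 × 60 + 1) = 1381.
Frame index = 1381 × 60 + 59 = 82919.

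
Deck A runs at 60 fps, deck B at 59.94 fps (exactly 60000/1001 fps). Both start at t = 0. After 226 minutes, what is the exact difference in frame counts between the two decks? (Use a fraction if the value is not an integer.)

813600/1001 frames

226 min = 13560 s.
A emits 60 × 13560 = 813600 frames; B emits 60000/1001 × 13560 = 813600000/1001.
Difference = 813600/1001 frames (≈ 812.7872); B is behind A.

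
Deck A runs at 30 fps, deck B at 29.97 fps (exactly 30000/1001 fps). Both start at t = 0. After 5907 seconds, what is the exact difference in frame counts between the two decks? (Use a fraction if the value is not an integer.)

A emits 30 × 5907 = 177210 frames; B emits 30000/1001 × 5907 = 16110000/91.
Difference = 16110/91 frames (≈ 177.0330); B is behind A.

16110/91 frames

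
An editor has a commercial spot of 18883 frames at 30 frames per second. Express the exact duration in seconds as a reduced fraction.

Running time = 18883 ÷ (30) = 18883 × 1/30 = 18883/30 s.

18883/30 seconds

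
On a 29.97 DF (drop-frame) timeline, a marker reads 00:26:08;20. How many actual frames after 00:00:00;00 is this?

Complete 10-minute blocks: 2, each 17982 frames → 35964.
Remaining 6 whole minutes in the current block: 1800 + 5 × 1798 = 10790 frames.
Within the current minute: 8 × 30 + 20 − 2 = 258 (labels ;00/;01 skipped at this minute). Total = 35964 + 10790 + 258 = 47012.

47012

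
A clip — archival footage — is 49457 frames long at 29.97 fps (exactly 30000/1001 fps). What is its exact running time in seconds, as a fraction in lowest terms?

49506457/30000 seconds

Running time = 49457 ÷ (30000/1001) = 49457 × 1001/30000 = 49506457/30000 s.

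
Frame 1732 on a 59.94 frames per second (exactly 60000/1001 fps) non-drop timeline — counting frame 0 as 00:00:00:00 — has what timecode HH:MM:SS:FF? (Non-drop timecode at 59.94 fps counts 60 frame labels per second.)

1732 ÷ 60 = 28 full seconds, remainder 52 frames.
28 s = 0 h 0 min 28 s.
Timecode: 00:00:28:52.

00:00:28:52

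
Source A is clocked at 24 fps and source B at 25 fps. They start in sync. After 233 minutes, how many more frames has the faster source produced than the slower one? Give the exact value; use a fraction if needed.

233 min = 13980 s.
A emits 24 × 13980 = 335520 frames; B emits 25 × 13980 = 349500.
Difference = 13980 frames; B is ahead of A.

13980 frames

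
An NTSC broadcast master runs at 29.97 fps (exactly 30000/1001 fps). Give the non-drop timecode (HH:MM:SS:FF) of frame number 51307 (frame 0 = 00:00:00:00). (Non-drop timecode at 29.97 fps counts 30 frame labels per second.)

51307 ÷ 30 = 1710 full seconds, remainder 7 frames.
1710 s = 0 h 28 min 30 s.
Timecode: 00:28:30:07.

00:28:30:07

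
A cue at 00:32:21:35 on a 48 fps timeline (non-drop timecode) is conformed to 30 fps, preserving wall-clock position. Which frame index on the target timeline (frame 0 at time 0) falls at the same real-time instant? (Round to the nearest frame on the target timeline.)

Source frame index: (0×3600 + 32×60 + 21) × 48 + 35 = 93203.
Real time: 93203 / (48) = 93203/48 s.
Target frame: (93203/48) × (30) = 466015/8 ≈ 58251.875 → 58252.

frame 58252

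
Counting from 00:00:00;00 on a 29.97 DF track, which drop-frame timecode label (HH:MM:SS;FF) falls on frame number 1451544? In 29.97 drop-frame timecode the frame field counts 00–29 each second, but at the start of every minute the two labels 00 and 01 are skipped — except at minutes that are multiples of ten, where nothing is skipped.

Each 10-minute DF block holds 10 × 60 × 30 − 9 × 2 = 17982 frames. 1451544 ÷ 17982 → 80 full blocks, remainder 12984.
Within the partial block the first minute is 1800 frames and each further minute 1798, so 7 further minute boundaries passed. Total skipped labels = 18 × 80 + 2 × 7 = 1454.
Non-drop label index = 1451544 + 1454 = 1452998; at 30 labels/s that is 13:27:13:08, i.e. DF 13:27:13;08.

13:27:13;08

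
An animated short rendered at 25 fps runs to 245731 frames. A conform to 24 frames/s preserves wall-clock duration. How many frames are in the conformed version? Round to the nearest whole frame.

235902 frames

Frames at target rate = 245731 × (24) / (25) = 5897544/25 ≈ 235901.760.
Nearest whole frame: 235902.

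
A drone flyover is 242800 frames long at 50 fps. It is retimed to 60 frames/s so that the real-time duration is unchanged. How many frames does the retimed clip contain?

Target frames = source frames × (target rate / source rate) = 242800 × (60)/(50) = 242800 × 6/5 = 291360.

291360 frames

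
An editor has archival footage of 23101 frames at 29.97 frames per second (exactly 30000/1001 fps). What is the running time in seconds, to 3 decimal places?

770.803 seconds

Running time = 23101 × 1001/30000 = 23124101/30000 s ≈ 770.803 s.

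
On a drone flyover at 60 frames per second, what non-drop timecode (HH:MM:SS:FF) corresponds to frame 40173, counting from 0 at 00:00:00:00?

40173 ÷ 60 = 669 full seconds, remainder 33 frames.
669 s = 0 h 11 min 9 s.
Timecode: 00:11:09:33.

00:11:09:33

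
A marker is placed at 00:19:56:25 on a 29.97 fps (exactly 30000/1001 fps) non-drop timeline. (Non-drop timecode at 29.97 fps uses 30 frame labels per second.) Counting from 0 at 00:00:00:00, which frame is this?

Total seconds to the label: (0 × 3600 + 19 × 60 + 56) = 1196.
Frame index = 1196 × 30 + 25 = 35905.

35905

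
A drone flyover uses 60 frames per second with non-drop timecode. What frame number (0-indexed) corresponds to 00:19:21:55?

69715

Total seconds to the label: (0 × 3600 + 19 × 60 + 21) = 1161.
Frame index = 1161 × 60 + 55 = 69715.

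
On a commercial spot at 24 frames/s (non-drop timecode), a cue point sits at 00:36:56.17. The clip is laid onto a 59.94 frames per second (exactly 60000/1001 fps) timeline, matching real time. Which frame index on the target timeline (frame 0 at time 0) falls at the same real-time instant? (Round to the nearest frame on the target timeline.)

frame 132870

Source frame index: (0×3600 + 36×60 + 56) × 24 + 17 = 53201.
Real time: 53201 / (24) = 53201/24 s.
Target frame: (53201/24) × (60000/1001) = 133002500/1001 ≈ 132869.630 → 132870.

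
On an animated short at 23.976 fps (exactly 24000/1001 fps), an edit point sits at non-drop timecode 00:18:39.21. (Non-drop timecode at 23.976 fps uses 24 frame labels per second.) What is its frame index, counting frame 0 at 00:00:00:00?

26877

Total seconds to the label: (0 × 3600 + 18 × 60 + 39) = 1119.
Frame index = 1119 × 24 + 21 = 26877.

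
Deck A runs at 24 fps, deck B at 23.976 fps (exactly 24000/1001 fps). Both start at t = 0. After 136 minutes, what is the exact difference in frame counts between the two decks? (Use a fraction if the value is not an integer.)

195840/1001 frames

136 min = 8160 s.
A emits 24 × 8160 = 195840 frames; B emits 24000/1001 × 8160 = 195840000/1001.
Difference = 195840/1001 frames (≈ 195.6444); B is behind A.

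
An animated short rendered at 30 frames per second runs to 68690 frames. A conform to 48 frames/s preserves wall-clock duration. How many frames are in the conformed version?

Target frames = source frames × (target rate / source rate) = 68690 × (48)/(30) = 68690 × 8/5 = 109904.

109904 frames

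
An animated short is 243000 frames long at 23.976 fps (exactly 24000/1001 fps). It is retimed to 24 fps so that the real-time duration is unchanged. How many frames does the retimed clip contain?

243243 frames

Target frames = source frames × (target rate / source rate) = 243000 × (24)/(24000/1001) = 243000 × 1001/1000 = 243243.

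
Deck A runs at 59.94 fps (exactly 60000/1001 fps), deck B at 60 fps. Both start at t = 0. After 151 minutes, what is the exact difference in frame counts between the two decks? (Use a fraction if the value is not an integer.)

543600/1001 frames

151 min = 9060 s.
A emits 60000/1001 × 9060 = 543600000/1001 frames; B emits 60 × 9060 = 543600.
Difference = 543600/1001 frames (≈ 543.0569); B is ahead of A.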